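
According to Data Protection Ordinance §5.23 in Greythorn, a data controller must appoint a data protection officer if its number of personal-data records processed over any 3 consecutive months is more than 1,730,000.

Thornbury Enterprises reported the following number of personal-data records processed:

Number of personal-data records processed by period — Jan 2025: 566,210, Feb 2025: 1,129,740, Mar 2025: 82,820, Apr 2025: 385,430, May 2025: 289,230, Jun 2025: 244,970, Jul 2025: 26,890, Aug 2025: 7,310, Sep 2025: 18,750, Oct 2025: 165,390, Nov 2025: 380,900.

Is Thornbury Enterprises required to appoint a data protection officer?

Jan 2025–Mar 2025: 566,210 + 1,129,740 + 82,820 = 1,778,770 (over)
Feb 2025–Apr 2025: 1,129,740 + 82,820 + 385,430 = 1,597,990 (under)
Mar 2025–May 2025: 82,820 + 385,430 + 289,230 = 757,480 (under)
Apr 2025–Jun 2025: 385,430 + 289,230 + 244,970 = 919,630 (under)
May 2025–Jul 2025: 289,230 + 244,970 + 26,890 = 561,090 (under)
Jun 2025–Aug 2025: 244,970 + 26,890 + 7,310 = 279,170 (under)
Jul 2025–Sep 2025: 26,890 + 7,310 + 18,750 = 52,950 (under)
Aug 2025–Oct 2025: 7,310 + 18,750 + 165,390 = 191,450 (under)
Sep 2025–Nov 2025: 18,750 + 165,390 + 380,900 = 565,040 (under)
At least one window exceeds 1,730,000.

Yes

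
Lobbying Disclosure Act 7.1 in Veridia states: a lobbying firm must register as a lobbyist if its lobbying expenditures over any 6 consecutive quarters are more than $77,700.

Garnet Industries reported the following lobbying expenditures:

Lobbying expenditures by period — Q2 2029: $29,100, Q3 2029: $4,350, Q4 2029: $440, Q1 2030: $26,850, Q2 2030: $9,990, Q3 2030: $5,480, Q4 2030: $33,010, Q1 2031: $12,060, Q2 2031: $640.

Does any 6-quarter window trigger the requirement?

Q2 2029–Q3 2030: $29,100 + $4,350 + $440 + $26,850 + $9,990 + $5,480 = $76,210 (under)
Q3 2029–Q4 2030: $4,350 + $440 + $26,850 + $9,990 + $5,480 + $33,010 = $80,120 (over)
Q4 2029–Q1 2031: $440 + $26,850 + $9,990 + $5,480 + $33,010 + $12,060 = $87,830 (over)
Q1 2030–Q2 2031: $26,850 + $9,990 + $5,480 + $33,010 + $12,060 + $640 = $88,030 (over)
At least one window exceeds $77,700.

Yes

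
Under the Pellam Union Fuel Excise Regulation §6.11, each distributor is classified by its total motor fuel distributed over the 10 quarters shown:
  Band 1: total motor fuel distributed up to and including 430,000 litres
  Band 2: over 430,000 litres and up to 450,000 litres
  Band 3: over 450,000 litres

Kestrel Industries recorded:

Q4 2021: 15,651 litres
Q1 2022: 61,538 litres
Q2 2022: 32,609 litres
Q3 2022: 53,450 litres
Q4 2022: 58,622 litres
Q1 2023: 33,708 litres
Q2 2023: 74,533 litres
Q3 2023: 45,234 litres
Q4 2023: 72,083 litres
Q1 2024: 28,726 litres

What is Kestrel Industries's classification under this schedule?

Band 3

Total motor fuel distributed: 15,651 litres + 61,538 litres + 32,609 litres + 53,450 litres + 58,622 litres + 33,708 litres + 74,533 litres + 45,234 litres + 72,083 litres + 28,726 litres = 476,154 litres.
476,154 litres > 450,000 litres, so Band 3 applies.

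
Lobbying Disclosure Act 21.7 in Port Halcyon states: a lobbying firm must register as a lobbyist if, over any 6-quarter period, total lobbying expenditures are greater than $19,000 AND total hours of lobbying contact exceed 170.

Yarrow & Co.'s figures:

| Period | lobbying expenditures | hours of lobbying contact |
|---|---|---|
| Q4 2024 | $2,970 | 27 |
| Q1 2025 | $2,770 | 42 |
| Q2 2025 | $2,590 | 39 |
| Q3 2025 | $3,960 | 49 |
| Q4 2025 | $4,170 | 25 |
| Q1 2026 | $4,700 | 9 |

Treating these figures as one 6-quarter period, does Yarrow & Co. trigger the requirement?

Total lobbying expenditures: $2,970 + $2,770 + $2,590 + $3,960 + $4,170 + $4,700 = $21,160 (> $19,000).
Total hours of lobbying contact: 27 + 42 + 39 + 49 + 25 + 9 = 191 (> 170).
The test is 'and': both thresholds are exceeded.

Yes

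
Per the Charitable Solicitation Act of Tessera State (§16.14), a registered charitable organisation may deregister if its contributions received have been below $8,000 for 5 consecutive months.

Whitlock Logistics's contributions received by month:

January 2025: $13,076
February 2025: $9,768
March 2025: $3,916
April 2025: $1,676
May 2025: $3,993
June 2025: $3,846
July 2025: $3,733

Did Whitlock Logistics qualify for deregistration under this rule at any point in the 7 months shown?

Yes

Months below $8,000: March 2025, April 2025, May 2025, June 2025, July 2025.
Longest run of consecutive months below the threshold: 5.
5 ≥ 5, so Whitlock Logistics became eligible.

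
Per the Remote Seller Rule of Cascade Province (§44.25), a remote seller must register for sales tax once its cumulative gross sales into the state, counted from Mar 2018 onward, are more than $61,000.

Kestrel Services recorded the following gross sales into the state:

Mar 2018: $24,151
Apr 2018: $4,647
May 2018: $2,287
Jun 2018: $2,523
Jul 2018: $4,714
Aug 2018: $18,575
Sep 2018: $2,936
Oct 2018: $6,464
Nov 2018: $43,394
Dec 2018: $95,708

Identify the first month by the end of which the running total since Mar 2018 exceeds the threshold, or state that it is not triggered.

Oct 2018

Through Mar 2018: $24,151
Through Apr 2018: $28,798
Through May 2018: $31,085
Through Jun 2018: $33,608
Through Jul 2018: $38,322
Through Aug 2018: $56,897
Through Sep 2018: $59,833
Through Oct 2018: $66,297 ← exceeds threshold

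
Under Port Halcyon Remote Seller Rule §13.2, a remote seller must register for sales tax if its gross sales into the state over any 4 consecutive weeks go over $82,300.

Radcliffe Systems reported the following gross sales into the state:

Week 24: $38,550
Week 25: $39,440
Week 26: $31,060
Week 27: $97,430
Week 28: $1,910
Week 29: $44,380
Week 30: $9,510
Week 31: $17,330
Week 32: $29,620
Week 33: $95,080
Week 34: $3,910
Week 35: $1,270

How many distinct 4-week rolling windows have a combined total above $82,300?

Week 24–Week 27: $38,550 + $39,440 + $31,060 + $97,430 = $206,480 (over)
Week 25–Week 28: $39,440 + $31,060 + $97,430 + $1,910 = $169,840 (over)
Week 26–Week 29: $31,060 + $97,430 + $1,910 + $44,380 = $174,780 (over)
Week 27–Week 30: $97,430 + $1,910 + $44,380 + $9,510 = $153,230 (over)
Week 28–Week 31: $1,910 + $44,380 + $9,510 + $17,330 = $73,130 (under)
Week 29–Week 32: $44,380 + $9,510 + $17,330 + $29,620 = $100,840 (over)
Week 30–Week 33: $9,510 + $17,330 + $29,620 + $95,080 = $151,540 (over)
Week 31–Week 34: $17,330 + $29,620 + $95,080 + $3,910 = $145,940 (over)
Week 32–Week 35: $29,620 + $95,080 + $3,910 + $1,270 = $129,880 (over)
8 windows exceed the threshold.

8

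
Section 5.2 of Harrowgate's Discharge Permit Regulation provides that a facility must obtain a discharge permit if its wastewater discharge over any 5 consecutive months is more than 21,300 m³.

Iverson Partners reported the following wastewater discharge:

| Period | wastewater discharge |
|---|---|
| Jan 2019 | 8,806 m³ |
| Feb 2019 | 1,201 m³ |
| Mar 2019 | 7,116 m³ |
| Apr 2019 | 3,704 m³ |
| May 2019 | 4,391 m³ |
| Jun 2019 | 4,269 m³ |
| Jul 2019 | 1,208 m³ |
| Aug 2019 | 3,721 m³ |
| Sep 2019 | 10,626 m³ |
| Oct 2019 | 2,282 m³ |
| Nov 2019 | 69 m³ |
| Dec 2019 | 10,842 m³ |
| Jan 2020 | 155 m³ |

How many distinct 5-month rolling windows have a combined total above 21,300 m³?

Jan 2019–May 2019: 8,806 m³ + 1,201 m³ + 7,116 m³ + 3,704 m³ + 4,391 m³ = 25,218 m³ (over)
Feb 2019–Jun 2019: 1,201 m³ + 7,116 m³ + 3,704 m³ + 4,391 m³ + 4,269 m³ = 20,681 m³ (under)
Mar 2019–Jul 2019: 7,116 m³ + 3,704 m³ + 4,391 m³ + 4,269 m³ + 1,208 m³ = 20,688 m³ (under)
Apr 2019–Aug 2019: 3,704 m³ + 4,391 m³ + 4,269 m³ + 1,208 m³ + 3,721 m³ = 17,293 m³ (under)
May 2019–Sep 2019: 4,391 m³ + 4,269 m³ + 1,208 m³ + 3,721 m³ + 10,626 m³ = 24,215 m³ (over)
Jun 2019–Oct 2019: 4,269 m³ + 1,208 m³ + 3,721 m³ + 10,626 m³ + 2,282 m³ = 22,106 m³ (over)
Jul 2019–Nov 2019: 1,208 m³ + 3,721 m³ + 10,626 m³ + 2,282 m³ + 69 m³ = 17,906 m³ (under)
Aug 2019–Dec 2019: 3,721 m³ + 10,626 m³ + 2,282 m³ + 69 m³ + 10,842 m³ = 27,540 m³ (over)
Sep 2019–Jan 2020: 10,626 m³ + 2,282 m³ + 69 m³ + 10,842 m³ + 155 m³ = 23,974 m³ (over)
5 windows exceed the threshold.

5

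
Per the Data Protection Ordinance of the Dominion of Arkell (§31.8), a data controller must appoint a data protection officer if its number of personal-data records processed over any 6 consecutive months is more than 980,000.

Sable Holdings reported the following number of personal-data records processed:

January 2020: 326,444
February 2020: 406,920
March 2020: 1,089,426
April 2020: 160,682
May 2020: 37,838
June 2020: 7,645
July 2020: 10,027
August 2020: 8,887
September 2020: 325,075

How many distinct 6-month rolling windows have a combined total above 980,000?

January 2020–June 2020: 326,444 + 406,920 + 1,089,426 + 160,682 + 37,838 + 7,645 = 2,028,955 (over)
February 2020–July 2020: 406,920 + 1,089,426 + 160,682 + 37,838 + 7,645 + 10,027 = 1,712,538 (over)
March 2020–August 2020: 1,089,426 + 160,682 + 37,838 + 7,645 + 10,027 + 8,887 = 1,314,505 (over)
April 2020–September 2020: 160,682 + 37,838 + 7,645 + 10,027 + 8,887 + 325,075 = 550,154 (under)
3 windows exceed the threshold.

3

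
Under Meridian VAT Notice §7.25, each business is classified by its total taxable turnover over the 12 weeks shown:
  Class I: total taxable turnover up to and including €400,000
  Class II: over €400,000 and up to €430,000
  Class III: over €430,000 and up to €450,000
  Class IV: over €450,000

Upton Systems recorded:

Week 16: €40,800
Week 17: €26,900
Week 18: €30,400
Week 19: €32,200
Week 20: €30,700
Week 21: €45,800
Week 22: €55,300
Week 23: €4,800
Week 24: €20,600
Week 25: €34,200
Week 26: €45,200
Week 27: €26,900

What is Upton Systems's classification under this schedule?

Class I

Total taxable turnover: €40,800 + €26,900 + €30,400 + €32,200 + €30,700 + €45,800 + €55,300 + €4,800 + €20,600 + €34,200 + €45,200 + €26,900 = €393,800.
€393,800 ≤ €400,000, so Class I applies.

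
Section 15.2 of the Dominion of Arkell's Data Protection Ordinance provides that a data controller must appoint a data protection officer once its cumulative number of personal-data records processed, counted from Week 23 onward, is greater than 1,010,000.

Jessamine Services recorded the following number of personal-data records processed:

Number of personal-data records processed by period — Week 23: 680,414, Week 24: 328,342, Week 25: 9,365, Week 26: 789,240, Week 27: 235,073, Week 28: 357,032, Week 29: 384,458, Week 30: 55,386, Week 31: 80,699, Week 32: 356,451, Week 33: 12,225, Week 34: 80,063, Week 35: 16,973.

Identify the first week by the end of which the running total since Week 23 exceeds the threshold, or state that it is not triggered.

Week 25

Through Week 23: 680,414
Through Week 24: 1,008,756
Through Week 25: 1,018,121 ← exceeds threshold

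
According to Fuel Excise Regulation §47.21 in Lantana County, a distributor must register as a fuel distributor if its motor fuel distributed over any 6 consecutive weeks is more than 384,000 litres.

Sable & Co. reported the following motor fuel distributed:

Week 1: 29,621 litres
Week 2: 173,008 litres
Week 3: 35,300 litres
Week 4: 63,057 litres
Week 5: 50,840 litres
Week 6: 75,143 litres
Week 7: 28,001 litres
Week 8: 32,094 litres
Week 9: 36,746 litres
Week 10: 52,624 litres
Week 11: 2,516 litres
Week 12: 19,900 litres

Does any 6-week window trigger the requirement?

Yes

Week 1–Week 6: 29,621 litres + 173,008 litres + 35,300 litres + 63,057 litres + 50,840 litres + 75,143 litres = 426,969 litres (over)
Week 2–Week 7: 173,008 litres + 35,300 litres + 63,057 litres + 50,840 litres + 75,143 litres + 28,001 litres = 425,349 litres (over)
Week 3–Week 8: 35,300 litres + 63,057 litres + 50,840 litres + 75,143 litres + 28,001 litres + 32,094 litres = 284,435 litres (under)
Week 4–Week 9: 63,057 litres + 50,840 litres + 75,143 litres + 28,001 litres + 32,094 litres + 36,746 litres = 285,881 litres (under)
Week 5–Week 10: 50,840 litres + 75,143 litres + 28,001 litres + 32,094 litres + 36,746 litres + 52,624 litres = 275,448 litres (under)
Week 6–Week 11: 75,143 litres + 28,001 litres + 32,094 litres + 36,746 litres + 52,624 litres + 2,516 litres = 227,124 litres (under)
Week 7–Week 12: 28,001 litres + 32,094 litres + 36,746 litres + 52,624 litres + 2,516 litres + 19,900 litres = 171,881 litres (under)
At least one window exceeds 384,000 litres.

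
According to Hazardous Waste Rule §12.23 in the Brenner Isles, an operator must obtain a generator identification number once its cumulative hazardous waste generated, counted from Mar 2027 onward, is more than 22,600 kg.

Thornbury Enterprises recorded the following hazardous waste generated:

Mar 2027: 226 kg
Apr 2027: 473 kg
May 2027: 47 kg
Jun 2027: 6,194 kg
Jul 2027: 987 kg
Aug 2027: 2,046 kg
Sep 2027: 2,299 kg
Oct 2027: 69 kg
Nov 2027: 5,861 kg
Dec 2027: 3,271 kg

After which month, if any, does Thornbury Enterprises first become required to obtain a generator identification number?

Through Mar 2027: 226 kg
Through Apr 2027: 699 kg
Through May 2027: 746 kg
Through Jun 2027: 6,940 kg
Through Jul 2027: 7,927 kg
Through Aug 2027: 9,973 kg
Through Sep 2027: 12,272 kg
Through Oct 2027: 12,341 kg
Through Nov 2027: 18,202 kg
Through Dec 2027: 21,473 kg
Final cumulative total 21,473 kg ≤ 22,600 kg; the threshold is never exceeded.

Not triggered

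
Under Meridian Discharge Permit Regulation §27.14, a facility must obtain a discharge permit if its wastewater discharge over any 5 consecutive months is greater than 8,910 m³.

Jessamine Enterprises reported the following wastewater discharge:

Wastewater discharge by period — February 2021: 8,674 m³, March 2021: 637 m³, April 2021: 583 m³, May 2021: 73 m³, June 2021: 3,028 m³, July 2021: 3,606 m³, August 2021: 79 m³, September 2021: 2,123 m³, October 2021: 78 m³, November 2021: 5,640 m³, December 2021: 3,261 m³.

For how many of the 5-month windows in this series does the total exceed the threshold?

February 2021–June 2021: 8,674 m³ + 637 m³ + 583 m³ + 73 m³ + 3,028 m³ = 12,995 m³ (over)
March 2021–July 2021: 637 m³ + 583 m³ + 73 m³ + 3,028 m³ + 3,606 m³ = 7,927 m³ (under)
April 2021–August 2021: 583 m³ + 73 m³ + 3,028 m³ + 3,606 m³ + 79 m³ = 7,369 m³ (under)
May 2021–September 2021: 73 m³ + 3,028 m³ + 3,606 m³ + 79 m³ + 2,123 m³ = 8,909 m³ (under)
June 2021–October 2021: 3,028 m³ + 3,606 m³ + 79 m³ + 2,123 m³ + 78 m³ = 8,914 m³ (over)
July 2021–November 2021: 3,606 m³ + 79 m³ + 2,123 m³ + 78 m³ + 5,640 m³ = 11,526 m³ (over)
August 2021–December 2021: 79 m³ + 2,123 m³ + 78 m³ + 5,640 m³ + 3,261 m³ = 11,181 m³ (over)
4 windows exceed the threshold.

4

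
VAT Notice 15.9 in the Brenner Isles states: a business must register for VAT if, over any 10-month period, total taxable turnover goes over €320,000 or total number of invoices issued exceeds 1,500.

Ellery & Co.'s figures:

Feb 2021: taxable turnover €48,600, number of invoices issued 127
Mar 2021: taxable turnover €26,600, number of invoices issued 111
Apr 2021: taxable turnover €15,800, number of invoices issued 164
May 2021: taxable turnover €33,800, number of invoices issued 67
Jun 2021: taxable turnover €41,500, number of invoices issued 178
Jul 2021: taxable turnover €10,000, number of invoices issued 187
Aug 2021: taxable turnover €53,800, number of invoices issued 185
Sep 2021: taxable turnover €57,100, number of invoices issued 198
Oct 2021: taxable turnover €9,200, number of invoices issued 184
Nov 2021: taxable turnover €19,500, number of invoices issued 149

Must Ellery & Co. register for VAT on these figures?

Total taxable turnover: €48,600 + €26,600 + €15,800 + €33,800 + €41,500 + €10,000 + €53,800 + €57,100 + €9,200 + €19,500 = €315,900 (≤ €320,000).
Total number of invoices issued: 127 + 111 + 164 + 67 + 178 + 187 + 185 + 198 + 184 + 149 = 1,550 (> 1,500).
The test is 'or': at least one threshold is exceeded.

Yes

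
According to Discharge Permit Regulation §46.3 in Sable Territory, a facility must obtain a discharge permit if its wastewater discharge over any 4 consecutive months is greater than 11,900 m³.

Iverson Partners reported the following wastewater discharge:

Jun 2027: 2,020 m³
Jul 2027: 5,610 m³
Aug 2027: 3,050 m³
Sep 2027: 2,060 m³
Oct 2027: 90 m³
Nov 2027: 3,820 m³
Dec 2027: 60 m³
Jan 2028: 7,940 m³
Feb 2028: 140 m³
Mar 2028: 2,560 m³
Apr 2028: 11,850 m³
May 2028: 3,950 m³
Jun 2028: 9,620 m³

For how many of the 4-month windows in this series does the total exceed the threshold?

6

Jun 2027–Sep 2027: 2,020 m³ + 5,610 m³ + 3,050 m³ + 2,060 m³ = 12,740 m³ (over)
Jul 2027–Oct 2027: 5,610 m³ + 3,050 m³ + 2,060 m³ + 90 m³ = 10,810 m³ (under)
Aug 2027–Nov 2027: 3,050 m³ + 2,060 m³ + 90 m³ + 3,820 m³ = 9,020 m³ (under)
Sep 2027–Dec 2027: 2,060 m³ + 90 m³ + 3,820 m³ + 60 m³ = 6,030 m³ (under)
Oct 2027–Jan 2028: 90 m³ + 3,820 m³ + 60 m³ + 7,940 m³ = 11,910 m³ (over)
Nov 2027–Feb 2028: 3,820 m³ + 60 m³ + 7,940 m³ + 140 m³ = 11,960 m³ (over)
Dec 2027–Mar 2028: 60 m³ + 7,940 m³ + 140 m³ + 2,560 m³ = 10,700 m³ (under)
Jan 2028–Apr 2028: 7,940 m³ + 140 m³ + 2,560 m³ + 11,850 m³ = 22,490 m³ (over)
Feb 2028–May 2028: 140 m³ + 2,560 m³ + 11,850 m³ + 3,950 m³ = 18,500 m³ (over)
Mar 2028–Jun 2028: 2,560 m³ + 11,850 m³ + 3,950 m³ + 9,620 m³ = 27,980 m³ (over)
6 windows exceed the threshold.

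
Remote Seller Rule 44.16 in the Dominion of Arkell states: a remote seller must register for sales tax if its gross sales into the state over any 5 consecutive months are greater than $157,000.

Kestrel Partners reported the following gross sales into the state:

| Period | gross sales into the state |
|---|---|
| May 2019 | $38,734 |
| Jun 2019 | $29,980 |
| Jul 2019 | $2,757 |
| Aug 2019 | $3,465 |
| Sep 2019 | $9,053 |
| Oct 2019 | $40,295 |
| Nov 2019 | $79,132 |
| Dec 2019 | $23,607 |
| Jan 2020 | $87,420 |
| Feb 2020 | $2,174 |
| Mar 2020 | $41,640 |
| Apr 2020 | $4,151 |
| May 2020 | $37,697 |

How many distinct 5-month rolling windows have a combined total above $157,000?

5

May 2019–Sep 2019: $38,734 + $29,980 + $2,757 + $3,465 + $9,053 = $83,989 (under)
Jun 2019–Oct 2019: $29,980 + $2,757 + $3,465 + $9,053 + $40,295 = $85,550 (under)
Jul 2019–Nov 2019: $2,757 + $3,465 + $9,053 + $40,295 + $79,132 = $134,702 (under)
Aug 2019–Dec 2019: $3,465 + $9,053 + $40,295 + $79,132 + $23,607 = $155,552 (under)
Sep 2019–Jan 2020: $9,053 + $40,295 + $79,132 + $23,607 + $87,420 = $239,507 (over)
Oct 2019–Feb 2020: $40,295 + $79,132 + $23,607 + $87,420 + $2,174 = $232,628 (over)
Nov 2019–Mar 2020: $79,132 + $23,607 + $87,420 + $2,174 + $41,640 = $233,973 (over)
Dec 2019–Apr 2020: $23,607 + $87,420 + $2,174 + $41,640 + $4,151 = $158,992 (over)
Jan 2020–May 2020: $87,420 + $2,174 + $41,640 + $4,151 + $37,697 = $173,082 (over)
5 windows exceed the threshold.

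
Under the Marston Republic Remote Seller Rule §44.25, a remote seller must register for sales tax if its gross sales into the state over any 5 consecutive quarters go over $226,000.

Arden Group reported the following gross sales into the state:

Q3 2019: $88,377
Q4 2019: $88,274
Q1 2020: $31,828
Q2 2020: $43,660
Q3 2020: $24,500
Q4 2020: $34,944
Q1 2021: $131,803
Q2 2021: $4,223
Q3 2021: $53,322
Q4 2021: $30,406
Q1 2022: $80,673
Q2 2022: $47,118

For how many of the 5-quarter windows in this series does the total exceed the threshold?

6

Q3 2019–Q3 2020: $88,377 + $88,274 + $31,828 + $43,660 + $24,500 = $276,639 (over)
Q4 2019–Q4 2020: $88,274 + $31,828 + $43,660 + $24,500 + $34,944 = $223,206 (under)
Q1 2020–Q1 2021: $31,828 + $43,660 + $24,500 + $34,944 + $131,803 = $266,735 (over)
Q2 2020–Q2 2021: $43,660 + $24,500 + $34,944 + $131,803 + $4,223 = $239,130 (over)
Q3 2020–Q3 2021: $24,500 + $34,944 + $131,803 + $4,223 + $53,322 = $248,792 (over)
Q4 2020–Q4 2021: $34,944 + $131,803 + $4,223 + $53,322 + $30,406 = $254,698 (over)
Q1 2021–Q1 2022: $131,803 + $4,223 + $53,322 + $30,406 + $80,673 = $300,427 (over)
Q2 2021–Q2 2022: $4,223 + $53,322 + $30,406 + $80,673 + $47,118 = $215,742 (under)
6 windows exceed the threshold.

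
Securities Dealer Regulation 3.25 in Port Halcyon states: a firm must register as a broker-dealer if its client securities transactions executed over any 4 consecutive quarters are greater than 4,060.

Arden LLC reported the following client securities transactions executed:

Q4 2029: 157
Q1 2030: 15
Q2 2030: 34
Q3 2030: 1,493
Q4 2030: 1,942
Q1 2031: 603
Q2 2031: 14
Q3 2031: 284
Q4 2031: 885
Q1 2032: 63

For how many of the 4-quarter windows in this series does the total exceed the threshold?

Q4 2029–Q3 2030: 157 + 15 + 34 + 1,493 = 1,699 (under)
Q1 2030–Q4 2030: 15 + 34 + 1,493 + 1,942 = 3,484 (under)
Q2 2030–Q1 2031: 34 + 1,493 + 1,942 + 603 = 4,072 (over)
Q3 2030–Q2 2031: 1,493 + 1,942 + 603 + 14 = 4,052 (under)
Q4 2030–Q3 2031: 1,942 + 603 + 14 + 284 = 2,843 (under)
Q1 2031–Q4 2031: 603 + 14 + 284 + 885 = 1,786 (under)
Q2 2031–Q1 2032: 14 + 284 + 885 + 63 = 1,246 (under)
1 window exceeds the threshold.

1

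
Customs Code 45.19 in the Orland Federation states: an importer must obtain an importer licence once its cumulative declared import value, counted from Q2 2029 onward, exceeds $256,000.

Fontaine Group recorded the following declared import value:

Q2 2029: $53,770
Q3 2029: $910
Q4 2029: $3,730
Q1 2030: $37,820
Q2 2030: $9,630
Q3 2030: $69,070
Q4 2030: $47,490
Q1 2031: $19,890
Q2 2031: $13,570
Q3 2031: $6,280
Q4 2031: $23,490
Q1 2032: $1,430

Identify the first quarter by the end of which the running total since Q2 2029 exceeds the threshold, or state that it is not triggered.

Through Q2 2029: $53,770
Through Q3 2029: $54,680
Through Q4 2029: $58,410
Through Q1 2030: $96,230
Through Q2 2030: $105,860
Through Q3 2030: $174,930
Through Q4 2030: $222,420
Through Q1 2031: $242,310
Through Q2 2031: $255,880
Through Q3 2031: $262,160 ← exceeds threshold

Q3 2031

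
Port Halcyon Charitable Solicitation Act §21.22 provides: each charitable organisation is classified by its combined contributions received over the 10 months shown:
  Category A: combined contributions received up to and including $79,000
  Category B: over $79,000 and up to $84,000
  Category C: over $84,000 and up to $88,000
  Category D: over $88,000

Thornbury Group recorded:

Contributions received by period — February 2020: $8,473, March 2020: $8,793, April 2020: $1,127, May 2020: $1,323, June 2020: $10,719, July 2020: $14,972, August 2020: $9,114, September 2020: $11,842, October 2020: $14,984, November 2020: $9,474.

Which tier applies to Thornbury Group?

Combined contributions received: $8,473 + $8,793 + $1,127 + $1,323 + $10,719 + $14,972 + $9,114 + $11,842 + $14,984 + $9,474 = $90,821.
$90,821 > $88,000, so Category D applies.

Category D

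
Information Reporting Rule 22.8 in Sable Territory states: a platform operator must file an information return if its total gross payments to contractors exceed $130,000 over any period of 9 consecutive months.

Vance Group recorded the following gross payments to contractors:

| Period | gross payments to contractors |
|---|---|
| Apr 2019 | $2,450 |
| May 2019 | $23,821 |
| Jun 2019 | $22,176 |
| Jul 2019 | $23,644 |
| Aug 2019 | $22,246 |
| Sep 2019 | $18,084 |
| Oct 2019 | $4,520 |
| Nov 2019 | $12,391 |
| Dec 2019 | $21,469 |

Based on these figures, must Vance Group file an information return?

Total gross payments to contractors: $2,450 + $23,821 + $22,176 + $23,644 + $22,246 + $18,084 + $4,520 + $12,391 + $21,469 = $150,801.
$150,801 > $130,000, so the threshold is exceeded.

Yes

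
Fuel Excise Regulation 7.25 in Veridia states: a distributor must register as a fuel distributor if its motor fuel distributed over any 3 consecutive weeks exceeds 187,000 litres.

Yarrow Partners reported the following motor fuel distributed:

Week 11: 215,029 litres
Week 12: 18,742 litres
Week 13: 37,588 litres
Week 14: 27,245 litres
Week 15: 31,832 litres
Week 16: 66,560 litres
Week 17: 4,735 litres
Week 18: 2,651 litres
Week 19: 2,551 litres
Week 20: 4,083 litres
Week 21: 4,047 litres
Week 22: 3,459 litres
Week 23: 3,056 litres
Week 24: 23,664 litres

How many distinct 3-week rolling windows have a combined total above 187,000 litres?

1

Week 11–Week 13: 215,029 litres + 18,742 litres + 37,588 litres = 271,359 litres (over)
Week 12–Week 14: 18,742 litres + 37,588 litres + 27,245 litres = 83,575 litres (under)
Week 13–Week 15: 37,588 litres + 27,245 litres + 31,832 litres = 96,665 litres (under)
Week 14–Week 16: 27,245 litres + 31,832 litres + 66,560 litres = 125,637 litres (under)
Week 15–Week 17: 31,832 litres + 66,560 litres + 4,735 litres = 103,127 litres (under)
Week 16–Week 18: 66,560 litres + 4,735 litres + 2,651 litres = 73,946 litres (under)
Week 17–Week 19: 4,735 litres + 2,651 litres + 2,551 litres = 9,937 litres (under)
Week 18–Week 20: 2,651 litres + 2,551 litres + 4,083 litres = 9,285 litres (under)
Week 19–Week 21: 2,551 litres + 4,083 litres + 4,047 litres = 10,681 litres (under)
Week 20–Week 22: 4,083 litres + 4,047 litres + 3,459 litres = 11,589 litres (under)
Week 21–Week 23: 4,047 litres + 3,459 litres + 3,056 litres = 10,562 litres (under)
Week 22–Week 24: 3,459 litres + 3,056 litres + 23,664 litres = 30,179 litres (under)
1 window exceeds the threshold.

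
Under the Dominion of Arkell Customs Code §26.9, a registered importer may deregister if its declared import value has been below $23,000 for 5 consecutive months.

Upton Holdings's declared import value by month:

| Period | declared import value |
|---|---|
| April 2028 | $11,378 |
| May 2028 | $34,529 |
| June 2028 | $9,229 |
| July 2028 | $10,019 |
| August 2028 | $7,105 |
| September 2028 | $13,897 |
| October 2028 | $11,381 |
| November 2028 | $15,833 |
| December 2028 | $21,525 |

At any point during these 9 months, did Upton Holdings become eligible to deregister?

Months below $23,000: April 2028, June 2028, July 2028, August 2028, September 2028, October 2028, November 2028, December 2028.
Longest run of consecutive months below the threshold: 7.
7 ≥ 5, so Upton Holdings became eligible.

Yes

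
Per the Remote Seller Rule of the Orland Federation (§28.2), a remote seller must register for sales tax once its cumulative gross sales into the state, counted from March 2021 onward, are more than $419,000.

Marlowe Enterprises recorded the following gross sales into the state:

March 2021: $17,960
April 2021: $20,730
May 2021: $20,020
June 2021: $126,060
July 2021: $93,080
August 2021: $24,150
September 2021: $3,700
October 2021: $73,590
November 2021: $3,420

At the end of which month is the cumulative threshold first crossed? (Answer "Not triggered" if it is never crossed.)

Not triggered

Through March 2021: $17,960
Through April 2021: $38,690
Through May 2021: $58,710
Through June 2021: $184,770
Through July 2021: $277,850
Through August 2021: $302,000
Through September 2021: $305,700
Through October 2021: $379,290
Through November 2021: $382,710
Final cumulative total $382,710 ≤ $419,000; the threshold is never exceeded.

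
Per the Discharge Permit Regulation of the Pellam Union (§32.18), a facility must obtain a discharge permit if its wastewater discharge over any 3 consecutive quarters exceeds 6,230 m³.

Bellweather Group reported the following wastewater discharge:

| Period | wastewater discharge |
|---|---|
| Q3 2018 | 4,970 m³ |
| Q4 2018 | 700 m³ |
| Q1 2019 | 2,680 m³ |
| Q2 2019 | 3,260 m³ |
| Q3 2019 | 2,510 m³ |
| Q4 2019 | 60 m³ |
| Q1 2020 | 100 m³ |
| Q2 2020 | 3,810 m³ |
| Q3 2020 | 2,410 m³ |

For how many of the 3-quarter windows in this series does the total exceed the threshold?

4

Q3 2018–Q1 2019: 4,970 m³ + 700 m³ + 2,680 m³ = 8,350 m³ (over)
Q4 2018–Q2 2019: 700 m³ + 2,680 m³ + 3,260 m³ = 6,640 m³ (over)
Q1 2019–Q3 2019: 2,680 m³ + 3,260 m³ + 2,510 m³ = 8,450 m³ (over)
Q2 2019–Q4 2019: 3,260 m³ + 2,510 m³ + 60 m³ = 5,830 m³ (under)
Q3 2019–Q1 2020: 2,510 m³ + 60 m³ + 100 m³ = 2,670 m³ (under)
Q4 2019–Q2 2020: 60 m³ + 100 m³ + 3,810 m³ = 3,970 m³ (under)
Q1 2020–Q3 2020: 100 m³ + 3,810 m³ + 2,410 m³ = 6,320 m³ (over)
4 windows exceed the threshold.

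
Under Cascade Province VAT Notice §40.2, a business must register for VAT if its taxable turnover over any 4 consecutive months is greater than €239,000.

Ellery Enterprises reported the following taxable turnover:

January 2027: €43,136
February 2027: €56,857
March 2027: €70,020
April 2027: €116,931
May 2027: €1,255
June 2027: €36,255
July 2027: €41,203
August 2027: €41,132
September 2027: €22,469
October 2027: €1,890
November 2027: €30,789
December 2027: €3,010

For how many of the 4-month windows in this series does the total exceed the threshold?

2

January 2027–April 2027: €43,136 + €56,857 + €70,020 + €116,931 = €286,944 (over)
February 2027–May 2027: €56,857 + €70,020 + €116,931 + €1,255 = €245,063 (over)
March 2027–June 2027: €70,020 + €116,931 + €1,255 + €36,255 = €224,461 (under)
April 2027–July 2027: €116,931 + €1,255 + €36,255 + €41,203 = €195,644 (under)
May 2027–August 2027: €1,255 + €36,255 + €41,203 + €41,132 = €119,845 (under)
June 2027–September 2027: €36,255 + €41,203 + €41,132 + €22,469 = €141,059 (under)
July 2027–October 2027: €41,203 + €41,132 + €22,469 + €1,890 = €106,694 (under)
August 2027–November 2027: €41,132 + €22,469 + €1,890 + €30,789 = €96,280 (under)
September 2027–December 2027: €22,469 + €1,890 + €30,789 + €3,010 = €58,158 (under)
2 windows exceed the threshold.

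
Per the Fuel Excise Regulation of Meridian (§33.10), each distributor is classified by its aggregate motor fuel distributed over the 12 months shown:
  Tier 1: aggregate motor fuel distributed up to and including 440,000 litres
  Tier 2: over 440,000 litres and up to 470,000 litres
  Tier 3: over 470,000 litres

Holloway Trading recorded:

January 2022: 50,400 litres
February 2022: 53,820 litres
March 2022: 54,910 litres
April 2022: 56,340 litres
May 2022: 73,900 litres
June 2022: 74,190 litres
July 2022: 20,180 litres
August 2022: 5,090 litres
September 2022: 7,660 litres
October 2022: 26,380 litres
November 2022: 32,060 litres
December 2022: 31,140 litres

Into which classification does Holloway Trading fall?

Aggregate motor fuel distributed: 50,400 litres + 53,820 litres + 54,910 litres + 56,340 litres + 73,900 litres + 74,190 litres + 20,180 litres + 5,090 litres + 7,660 litres + 26,380 litres + 32,060 litres + 31,140 litres = 486,070 litres.
486,070 litres > 470,000 litres, so Tier 3 applies.

Tier 3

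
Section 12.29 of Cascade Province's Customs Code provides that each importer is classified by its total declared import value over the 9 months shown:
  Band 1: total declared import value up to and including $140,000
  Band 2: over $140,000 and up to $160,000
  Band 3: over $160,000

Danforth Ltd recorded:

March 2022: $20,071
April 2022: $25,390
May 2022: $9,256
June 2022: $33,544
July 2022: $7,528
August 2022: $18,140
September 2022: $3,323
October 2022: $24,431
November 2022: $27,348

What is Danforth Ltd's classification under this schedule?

Band 3

Total declared import value: $20,071 + $25,390 + $9,256 + $33,544 + $7,528 + $18,140 + $3,323 + $24,431 + $27,348 = $169,031.
$169,031 > $160,000, so Band 3 applies.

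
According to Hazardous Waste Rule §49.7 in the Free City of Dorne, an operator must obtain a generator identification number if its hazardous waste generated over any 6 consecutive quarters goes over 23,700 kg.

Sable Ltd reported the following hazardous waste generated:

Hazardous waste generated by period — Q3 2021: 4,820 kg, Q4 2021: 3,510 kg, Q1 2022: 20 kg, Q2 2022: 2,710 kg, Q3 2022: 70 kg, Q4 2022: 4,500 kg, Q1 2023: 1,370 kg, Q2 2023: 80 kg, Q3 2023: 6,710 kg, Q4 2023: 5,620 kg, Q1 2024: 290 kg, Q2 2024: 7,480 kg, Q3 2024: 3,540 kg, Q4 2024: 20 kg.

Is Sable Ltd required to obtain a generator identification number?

Yes

Q3 2021–Q4 2022: 4,820 kg + 3,510 kg + 20 kg + 2,710 kg + 70 kg + 4,500 kg = 15,630 kg (under)
Q4 2021–Q1 2023: 3,510 kg + 20 kg + 2,710 kg + 70 kg + 4,500 kg + 1,370 kg = 12,180 kg (under)
Q1 2022–Q2 2023: 20 kg + 2,710 kg + 70 kg + 4,500 kg + 1,370 kg + 80 kg = 8,750 kg (under)
Q2 2022–Q3 2023: 2,710 kg + 70 kg + 4,500 kg + 1,370 kg + 80 kg + 6,710 kg = 15,440 kg (under)
Q3 2022–Q4 2023: 70 kg + 4,500 kg + 1,370 kg + 80 kg + 6,710 kg + 5,620 kg = 18,350 kg (under)
Q4 2022–Q1 2024: 4,500 kg + 1,370 kg + 80 kg + 6,710 kg + 5,620 kg + 290 kg = 18,570 kg (under)
Q1 2023–Q2 2024: 1,370 kg + 80 kg + 6,710 kg + 5,620 kg + 290 kg + 7,480 kg = 21,550 kg (under)
Q2 2023–Q3 2024: 80 kg + 6,710 kg + 5,620 kg + 290 kg + 7,480 kg + 3,540 kg = 23,720 kg (over)
Q3 2023–Q4 2024: 6,710 kg + 5,620 kg + 290 kg + 7,480 kg + 3,540 kg + 20 kg = 23,660 kg (under)
At least one window exceeds 23,700 kg.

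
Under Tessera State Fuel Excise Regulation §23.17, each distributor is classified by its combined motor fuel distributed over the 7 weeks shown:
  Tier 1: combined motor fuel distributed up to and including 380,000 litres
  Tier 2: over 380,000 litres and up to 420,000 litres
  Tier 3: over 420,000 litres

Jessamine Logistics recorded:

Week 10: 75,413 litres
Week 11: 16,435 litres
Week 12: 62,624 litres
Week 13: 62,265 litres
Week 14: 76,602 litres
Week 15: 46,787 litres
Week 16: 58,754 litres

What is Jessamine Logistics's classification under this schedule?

Combined motor fuel distributed: 75,413 litres + 16,435 litres + 62,624 litres + 62,265 litres + 76,602 litres + 46,787 litres + 58,754 litres = 398,880 litres.
380,000 litres < 398,880 litres ≤ 420,000 litres, so Tier 2 applies.

Tier 2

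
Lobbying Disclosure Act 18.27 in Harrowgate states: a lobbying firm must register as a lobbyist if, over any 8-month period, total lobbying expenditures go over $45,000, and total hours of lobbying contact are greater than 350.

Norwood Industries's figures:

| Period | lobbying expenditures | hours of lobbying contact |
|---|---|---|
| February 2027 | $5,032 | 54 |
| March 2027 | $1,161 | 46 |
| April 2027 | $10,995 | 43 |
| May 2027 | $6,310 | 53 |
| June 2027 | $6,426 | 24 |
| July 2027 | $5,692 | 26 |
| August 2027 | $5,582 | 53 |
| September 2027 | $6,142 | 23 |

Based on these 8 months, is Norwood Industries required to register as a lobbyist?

Total lobbying expenditures: $5,032 + $1,161 + $10,995 + $6,310 + $6,426 + $5,692 + $5,582 + $6,142 = $47,340 (> $45,000).
Total hours of lobbying contact: 54 + 46 + 43 + 53 + 24 + 26 + 53 + 23 = 322 (≤ 350).
The test is 'and': the rule requires both, and at least one is not exceeded.

No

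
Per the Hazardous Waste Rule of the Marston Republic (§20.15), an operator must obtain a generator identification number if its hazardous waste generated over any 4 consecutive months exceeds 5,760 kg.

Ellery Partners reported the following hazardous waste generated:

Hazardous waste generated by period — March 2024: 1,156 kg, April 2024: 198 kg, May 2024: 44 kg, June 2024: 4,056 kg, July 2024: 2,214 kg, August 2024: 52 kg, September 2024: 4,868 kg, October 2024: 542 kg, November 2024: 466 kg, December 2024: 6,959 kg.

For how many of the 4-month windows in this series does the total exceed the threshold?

6

March 2024–June 2024: 1,156 kg + 198 kg + 44 kg + 4,056 kg = 5,454 kg (under)
April 2024–July 2024: 198 kg + 44 kg + 4,056 kg + 2,214 kg = 6,512 kg (over)
May 2024–August 2024: 44 kg + 4,056 kg + 2,214 kg + 52 kg = 6,366 kg (over)
June 2024–September 2024: 4,056 kg + 2,214 kg + 52 kg + 4,868 kg = 11,190 kg (over)
July 2024–October 2024: 2,214 kg + 52 kg + 4,868 kg + 542 kg = 7,676 kg (over)
August 2024–November 2024: 52 kg + 4,868 kg + 542 kg + 466 kg = 5,928 kg (over)
September 2024–December 2024: 4,868 kg + 542 kg + 466 kg + 6,959 kg = 12,835 kg (over)
6 windows exceed the threshold.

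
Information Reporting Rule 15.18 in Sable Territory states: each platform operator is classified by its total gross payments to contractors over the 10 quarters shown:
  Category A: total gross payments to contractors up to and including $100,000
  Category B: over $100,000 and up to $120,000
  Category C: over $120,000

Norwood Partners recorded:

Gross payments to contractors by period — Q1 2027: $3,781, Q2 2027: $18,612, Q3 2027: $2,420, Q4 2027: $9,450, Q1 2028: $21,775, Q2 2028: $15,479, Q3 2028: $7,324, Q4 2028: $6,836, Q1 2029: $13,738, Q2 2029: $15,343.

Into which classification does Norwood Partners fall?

Total gross payments to contractors: $3,781 + $18,612 + $2,420 + $9,450 + $21,775 + $15,479 + $7,324 + $6,836 + $13,738 + $15,343 = $114,758.
$100,000 < $114,758 ≤ $120,000, so Category B applies.

Category B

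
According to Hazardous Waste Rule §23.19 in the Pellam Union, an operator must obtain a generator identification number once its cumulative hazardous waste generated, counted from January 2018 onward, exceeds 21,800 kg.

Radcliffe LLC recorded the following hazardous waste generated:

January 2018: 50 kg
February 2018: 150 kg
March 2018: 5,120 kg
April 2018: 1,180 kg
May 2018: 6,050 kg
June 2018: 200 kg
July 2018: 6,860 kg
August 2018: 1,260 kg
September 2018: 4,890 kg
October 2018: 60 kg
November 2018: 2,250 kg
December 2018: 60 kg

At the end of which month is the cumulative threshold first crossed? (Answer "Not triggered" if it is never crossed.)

Through January 2018: 50 kg
Through February 2018: 200 kg
Through March 2018: 5,320 kg
Through April 2018: 6,500 kg
Through May 2018: 12,550 kg
Through June 2018: 12,750 kg
Through July 2018: 19,610 kg
Through August 2018: 20,870 kg
Through September 2018: 25,760 kg ← exceeds threshold

September 2018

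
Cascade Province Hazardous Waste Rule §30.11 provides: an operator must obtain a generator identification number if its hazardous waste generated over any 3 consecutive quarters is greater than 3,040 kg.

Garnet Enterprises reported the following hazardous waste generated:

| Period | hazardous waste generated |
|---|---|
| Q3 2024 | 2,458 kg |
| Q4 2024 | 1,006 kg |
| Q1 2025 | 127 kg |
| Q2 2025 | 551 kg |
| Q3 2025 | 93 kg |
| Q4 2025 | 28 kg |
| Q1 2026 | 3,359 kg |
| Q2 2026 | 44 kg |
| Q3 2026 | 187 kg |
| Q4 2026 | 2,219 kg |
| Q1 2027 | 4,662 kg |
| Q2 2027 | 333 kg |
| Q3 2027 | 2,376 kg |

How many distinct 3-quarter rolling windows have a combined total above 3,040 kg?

7

Q3 2024–Q1 2025: 2,458 kg + 1,006 kg + 127 kg = 3,591 kg (over)
Q4 2024–Q2 2025: 1,006 kg + 127 kg + 551 kg = 1,684 kg (under)
Q1 2025–Q3 2025: 127 kg + 551 kg + 93 kg = 771 kg (under)
Q2 2025–Q4 2025: 551 kg + 93 kg + 28 kg = 672 kg (under)
Q3 2025–Q1 2026: 93 kg + 28 kg + 3,359 kg = 3,480 kg (over)
Q4 2025–Q2 2026: 28 kg + 3,359 kg + 44 kg = 3,431 kg (over)
Q1 2026–Q3 2026: 3,359 kg + 44 kg + 187 kg = 3,590 kg (over)
Q2 2026–Q4 2026: 44 kg + 187 kg + 2,219 kg = 2,450 kg (under)
Q3 2026–Q1 2027: 187 kg + 2,219 kg + 4,662 kg = 7,068 kg (over)
Q4 2026–Q2 2027: 2,219 kg + 4,662 kg + 333 kg = 7,214 kg (over)
Q1 2027–Q3 2027: 4,662 kg + 333 kg + 2,376 kg = 7,371 kg (over)
7 windows exceed the threshold.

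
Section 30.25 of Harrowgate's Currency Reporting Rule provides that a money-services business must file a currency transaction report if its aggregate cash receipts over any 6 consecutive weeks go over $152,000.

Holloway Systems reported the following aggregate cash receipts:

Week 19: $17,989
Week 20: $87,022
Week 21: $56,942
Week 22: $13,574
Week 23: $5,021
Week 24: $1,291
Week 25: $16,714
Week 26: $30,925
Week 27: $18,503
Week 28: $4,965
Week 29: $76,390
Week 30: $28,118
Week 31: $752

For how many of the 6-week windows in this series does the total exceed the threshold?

Week 19–Week 24: $17,989 + $87,022 + $56,942 + $13,574 + $5,021 + $1,291 = $181,839 (over)
Week 20–Week 25: $87,022 + $56,942 + $13,574 + $5,021 + $1,291 + $16,714 = $180,564 (over)
Week 21–Week 26: $56,942 + $13,574 + $5,021 + $1,291 + $16,714 + $30,925 = $124,467 (under)
Week 22–Week 27: $13,574 + $5,021 + $1,291 + $16,714 + $30,925 + $18,503 = $86,028 (under)
Week 23–Week 28: $5,021 + $1,291 + $16,714 + $30,925 + $18,503 + $4,965 = $77,419 (under)
Week 24–Week 29: $1,291 + $16,714 + $30,925 + $18,503 + $4,965 + $76,390 = $148,788 (under)
Week 25–Week 30: $16,714 + $30,925 + $18,503 + $4,965 + $76,390 + $28,118 = $175,615 (over)
Week 26–Week 31: $30,925 + $18,503 + $4,965 + $76,390 + $28,118 + $752 = $159,653 (over)
4 windows exceed the threshold.

4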